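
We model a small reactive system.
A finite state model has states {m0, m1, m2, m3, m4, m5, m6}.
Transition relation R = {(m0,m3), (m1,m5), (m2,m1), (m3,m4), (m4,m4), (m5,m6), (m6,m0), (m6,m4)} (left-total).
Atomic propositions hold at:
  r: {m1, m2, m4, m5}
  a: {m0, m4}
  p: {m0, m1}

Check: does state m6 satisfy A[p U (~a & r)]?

No

Sat(~a) = {m1, m2, m3, m5, m6}
Sat(~a & r) = {m1, m2, m5}
A[p U (~a & r)]: least fixpoint, start Z0 = Sat((~a & r)) = {m1, m2, m5}, add states in Sat(p) with every successor in Z. Already a fixed point.
Sat(A[p U (~a & r)]) = {m1, m2, m5}
m6 ∉ Sat(A[p U (~a & r)]) = {m1, m2, m5}, so the formula does not hold at m6.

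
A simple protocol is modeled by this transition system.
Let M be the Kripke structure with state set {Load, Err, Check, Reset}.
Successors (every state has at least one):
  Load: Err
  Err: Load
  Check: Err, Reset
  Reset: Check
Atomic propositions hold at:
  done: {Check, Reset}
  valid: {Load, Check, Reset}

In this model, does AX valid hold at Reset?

Yes

Sat(AX valid) = {s : every successor in {Load, Check, Reset}} = {Err, Reset}
Reset ∈ Sat(AX valid) = {Err, Reset}, so the formula holds at Reset.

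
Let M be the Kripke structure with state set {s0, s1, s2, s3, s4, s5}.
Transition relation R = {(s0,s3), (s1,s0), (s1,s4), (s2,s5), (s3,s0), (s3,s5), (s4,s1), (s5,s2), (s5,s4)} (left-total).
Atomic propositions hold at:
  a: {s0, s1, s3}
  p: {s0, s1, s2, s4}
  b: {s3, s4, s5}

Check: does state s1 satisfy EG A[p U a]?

A[p U a]: least fixpoint, start Z0 = Sat(a) = {s0, s1, s3}, add states in Sat(p) with every successor in Z. Z1 = {s0, s1, s3, s4}; fixed.
Sat(A[p U a]) = {s0, s1, s3, s4}
EG A[p U a]: greatest fixpoint, start Z0 = {s0, s1, s3, s4}, keep only states in Sat with some successor in Z. Already a fixed point.
Sat(EG A[p U a]) = {s0, s1, s3, s4}
s1 ∈ Sat(EG A[p U a]) = {s0, s1, s3, s4}, so the formula holds at s1.

Yes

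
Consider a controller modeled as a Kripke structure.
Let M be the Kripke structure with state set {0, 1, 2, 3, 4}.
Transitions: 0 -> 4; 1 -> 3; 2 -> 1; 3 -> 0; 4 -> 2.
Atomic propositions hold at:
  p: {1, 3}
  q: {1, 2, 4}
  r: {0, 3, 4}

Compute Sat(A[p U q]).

A[p U q]: least fixpoint, start Z0 = Sat(q) = {1, 2, 4}, add states in Sat(p) with every successor in Z. Already a fixed point.
Sat(A[p U q]) = {1, 2, 4}

{1, 2, 4}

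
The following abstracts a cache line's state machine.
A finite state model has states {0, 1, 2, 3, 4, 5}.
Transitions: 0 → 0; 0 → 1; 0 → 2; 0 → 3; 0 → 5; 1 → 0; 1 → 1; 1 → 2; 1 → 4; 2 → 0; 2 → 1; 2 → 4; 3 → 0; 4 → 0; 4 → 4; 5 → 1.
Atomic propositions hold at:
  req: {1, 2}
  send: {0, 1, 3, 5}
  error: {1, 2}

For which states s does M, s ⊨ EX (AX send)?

Sat(AX send) = {s : every successor in {0, 1, 3, 5}} = {3, 5}
Sat(EX (AX send)) = {s : some successor in {3, 5}} = {0}

{0}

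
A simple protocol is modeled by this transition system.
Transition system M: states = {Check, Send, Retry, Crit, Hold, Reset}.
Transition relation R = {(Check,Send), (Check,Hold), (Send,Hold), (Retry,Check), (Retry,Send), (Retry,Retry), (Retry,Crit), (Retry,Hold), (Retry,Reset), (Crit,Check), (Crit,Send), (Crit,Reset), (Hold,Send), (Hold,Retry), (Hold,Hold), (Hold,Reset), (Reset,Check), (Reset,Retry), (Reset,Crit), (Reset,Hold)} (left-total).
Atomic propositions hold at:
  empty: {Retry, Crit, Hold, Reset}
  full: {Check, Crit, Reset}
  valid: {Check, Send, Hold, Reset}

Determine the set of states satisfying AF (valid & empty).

Sat(valid & empty) = {Hold, Reset}
AF (valid & empty): least fixpoint, start Z0 = {Hold, Reset}, add states with every successor in Z. Z1 = {Send, Hold, Reset}; Z2 = {Check, Send, Hold, Reset}; Z3 = {Check, Send, Crit, Hold, Reset}; fixed.
Sat(AF (valid & empty)) = {Check, Send, Crit, Hold, Reset}

{Check, Send, Crit, Hold, Reset}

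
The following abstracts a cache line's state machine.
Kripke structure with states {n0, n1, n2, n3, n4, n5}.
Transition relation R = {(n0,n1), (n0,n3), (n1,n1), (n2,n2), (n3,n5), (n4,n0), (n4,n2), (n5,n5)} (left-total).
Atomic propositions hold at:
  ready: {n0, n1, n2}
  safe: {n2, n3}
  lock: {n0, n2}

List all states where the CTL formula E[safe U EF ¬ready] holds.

{n0, n3, n4, n5}

Sat(¬ready) = {n3, n4, n5}
EF ¬ready: least fixpoint, start Z0 = {n3, n4, n5}, add states with some successor in Z. Z1 = {n0, n3, n4, n5}; fixed.
Sat(EF ¬ready) = {n0, n3, n4, n5}
E[safe U EF ¬ready]: least fixpoint, start Z0 = Sat(EF ¬ready) = {n0, n3, n4, n5}, add states in Sat(safe) with some successor in Z. Already a fixed point.
Sat(E[safe U EF ¬ready]) = {n0, n3, n4, n5}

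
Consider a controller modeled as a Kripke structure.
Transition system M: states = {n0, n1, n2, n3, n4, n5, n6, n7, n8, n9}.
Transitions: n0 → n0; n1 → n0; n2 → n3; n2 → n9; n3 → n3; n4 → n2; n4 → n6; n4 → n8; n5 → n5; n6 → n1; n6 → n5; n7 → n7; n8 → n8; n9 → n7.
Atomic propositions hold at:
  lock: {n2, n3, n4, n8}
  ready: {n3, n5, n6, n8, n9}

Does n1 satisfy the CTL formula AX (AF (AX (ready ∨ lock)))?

Sat(ready ∨ lock) = {n2, n3, n4, n5, n6, n8, n9}
Sat(AX (ready ∨ lock)) = {s : every successor in {n2, n3, n4, n5, n6, n8, n9}} = {n2, n3, n4, n5, n8}
AF (AX (ready ∨ lock)): least fixpoint, start Z0 = {n2, n3, n4, n5, n8}, add states with every successor in Z. Already a fixed point.
Sat(AF (AX (ready ∨ lock))) = {n2, n3, n4, n5, n8}
Sat(AX (AF (AX (ready ∨ lock)))) = {s : every successor in {n2, n3, n4, n5, n8}} = {n3, n5, n8}
n1 ∉ Sat(AX (AF (AX (ready ∨ lock)))) = {n3, n5, n8}, so the formula does not hold at n1.

No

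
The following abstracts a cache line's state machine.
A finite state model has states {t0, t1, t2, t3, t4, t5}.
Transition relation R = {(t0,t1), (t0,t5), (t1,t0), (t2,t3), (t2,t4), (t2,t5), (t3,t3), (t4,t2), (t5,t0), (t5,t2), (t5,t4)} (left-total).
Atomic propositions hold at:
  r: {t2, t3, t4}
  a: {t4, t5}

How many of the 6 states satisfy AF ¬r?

3

Sat(¬r) = {t0, t1, t5}
AF ¬r: least fixpoint, start Z0 = {t0, t1, t5}, add states with every successor in Z. Already a fixed point.
Sat(AF ¬r) = {t0, t1, t5}
|Sat(AF ¬r)| = |{t0, t1, t5}| = 3.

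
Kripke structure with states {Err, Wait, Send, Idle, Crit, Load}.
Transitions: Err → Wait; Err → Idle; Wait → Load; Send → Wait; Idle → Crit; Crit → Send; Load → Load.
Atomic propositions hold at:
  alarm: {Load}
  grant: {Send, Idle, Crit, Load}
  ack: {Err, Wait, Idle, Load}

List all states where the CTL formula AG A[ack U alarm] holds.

A[ack U alarm]: least fixpoint, start Z0 = Sat(alarm) = {Load}, add states in Sat(ack) with every successor in Z. Z1 = {Wait, Load}; fixed.
Sat(A[ack U alarm]) = {Wait, Load}
AG A[ack U alarm]: greatest fixpoint, start Z0 = {Wait, Load}, keep only states in Sat with every successor in Z. Already a fixed point.
Sat(AG A[ack U alarm]) = {Wait, Load}

{Wait, Load}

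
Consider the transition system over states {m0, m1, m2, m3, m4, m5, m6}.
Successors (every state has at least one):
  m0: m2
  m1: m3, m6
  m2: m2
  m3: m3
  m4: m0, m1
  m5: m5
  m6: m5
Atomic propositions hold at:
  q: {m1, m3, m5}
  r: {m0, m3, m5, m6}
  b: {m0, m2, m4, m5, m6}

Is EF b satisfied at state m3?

EF b: least fixpoint, start Z0 = {m0, m2, m4, m5, m6}, add states with some successor in Z. Z1 = {m0, m1, m2, m4, m5, m6}; fixed.
Sat(EF b) = {m0, m1, m2, m4, m5, m6}
m3 ∉ Sat(EF b) = {m0, m1, m2, m4, m5, m6}, so the formula does not hold at m3.

No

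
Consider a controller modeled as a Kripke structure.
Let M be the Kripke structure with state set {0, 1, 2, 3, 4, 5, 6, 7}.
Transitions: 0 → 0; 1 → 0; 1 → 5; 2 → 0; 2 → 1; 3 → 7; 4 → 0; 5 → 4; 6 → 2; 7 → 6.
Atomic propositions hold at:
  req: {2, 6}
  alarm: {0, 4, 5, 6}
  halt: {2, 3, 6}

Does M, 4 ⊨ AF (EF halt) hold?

EF halt: least fixpoint, start Z0 = {2, 3, 6}, add states with some successor in Z. Z1 = {2, 3, 6, 7}; fixed.
Sat(EF halt) = {2, 3, 6, 7}
AF (EF halt): least fixpoint, start Z0 = {2, 3, 6, 7}, add states with every successor in Z. Already a fixed point.
Sat(AF (EF halt)) = {2, 3, 6, 7}
4 ∉ Sat(AF (EF halt)) = {2, 3, 6, 7}, so the formula does not hold at 4.

No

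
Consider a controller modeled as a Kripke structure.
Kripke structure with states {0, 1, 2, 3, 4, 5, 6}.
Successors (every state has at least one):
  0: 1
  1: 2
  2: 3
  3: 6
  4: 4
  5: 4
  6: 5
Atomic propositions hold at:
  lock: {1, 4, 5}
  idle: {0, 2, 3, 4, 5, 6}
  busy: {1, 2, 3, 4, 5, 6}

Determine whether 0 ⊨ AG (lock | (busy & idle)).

No

Sat(busy & idle) = {2, 3, 4, 5, 6}
Sat(lock | (busy & idle)) = {1, 2, 3, 4, 5, 6}
AG (lock | (busy & idle)): greatest fixpoint, start Z0 = {1, 2, 3, 4, 5, 6}, keep only states in Sat with every successor in Z. Already a fixed point.
Sat(AG (lock | (busy & idle))) = {1, 2, 3, 4, 5, 6}
0 ∉ Sat(AG (lock | (busy & idle))) = {1, 2, 3, 4, 5, 6}, so the formula does not hold at 0.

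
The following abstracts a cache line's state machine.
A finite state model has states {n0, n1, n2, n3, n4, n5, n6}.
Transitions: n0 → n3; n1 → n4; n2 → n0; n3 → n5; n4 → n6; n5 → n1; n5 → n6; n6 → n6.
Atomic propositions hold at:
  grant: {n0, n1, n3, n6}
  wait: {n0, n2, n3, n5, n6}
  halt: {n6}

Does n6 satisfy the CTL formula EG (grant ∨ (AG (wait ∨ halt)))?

Sat(wait ∨ halt) = {n0, n2, n3, n5, n6}
AG (wait ∨ halt): greatest fixpoint, start Z0 = {n0, n2, n3, n5, n6}, keep only states in Sat with every successor in Z. Z1 = {n0, n2, n3, n6}; Z2 = {n0, n2, n6}; Z3 = {n2, n6}; Z4 = {n6}; fixed.
Sat(AG (wait ∨ halt)) = {n6}
Sat(grant ∨ (AG (wait ∨ halt))) = {n0, n1, n3, n6}
EG (grant ∨ (AG (wait ∨ halt))): greatest fixpoint, start Z0 = {n0, n1, n3, n6}, keep only states in Sat with some successor in Z. Z1 = {n0, n6}; Z2 = {n6}; fixed.
Sat(EG (grant ∨ (AG (wait ∨ halt)))) = {n6}
n6 ∈ Sat(EG (grant ∨ (AG (wait ∨ halt)))) = {n6}, so the formula holds at n6.

Yes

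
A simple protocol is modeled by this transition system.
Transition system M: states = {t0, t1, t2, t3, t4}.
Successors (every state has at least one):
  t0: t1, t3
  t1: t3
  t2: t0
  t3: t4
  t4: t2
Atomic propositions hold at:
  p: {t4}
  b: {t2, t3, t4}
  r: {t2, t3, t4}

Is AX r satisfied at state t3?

Yes

Sat(AX r) = {s : every successor in {t2, t3, t4}} = {t1, t3, t4}
t3 ∈ Sat(AX r) = {t1, t3, t4}, so the formula holds at t3.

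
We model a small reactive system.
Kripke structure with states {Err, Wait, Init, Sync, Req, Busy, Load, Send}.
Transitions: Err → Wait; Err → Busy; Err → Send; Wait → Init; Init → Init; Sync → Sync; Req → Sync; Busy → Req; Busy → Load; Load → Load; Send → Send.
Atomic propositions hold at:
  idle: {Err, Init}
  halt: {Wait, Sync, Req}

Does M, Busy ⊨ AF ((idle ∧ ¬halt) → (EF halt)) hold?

Yes

Sat(¬halt) = {Err, Init, Busy, Load, Send}
Sat(idle ∧ ¬halt) = {Err, Init}
EF halt: least fixpoint, start Z0 = {Wait, Sync, Req}, add states with some successor in Z. Z1 = {Err, Wait, Sync, Req, Busy}; fixed.
Sat(EF halt) = {Err, Wait, Sync, Req, Busy}
Sat((idle ∧ ¬halt) → (EF halt)) = {Err, Wait, Sync, Req, Busy, Load, Send}
AF ((idle ∧ ¬halt) → (EF halt)): least fixpoint, start Z0 = {Err, Wait, Sync, Req, Busy, Load, Send}, add states with every successor in Z. Already a fixed point.
Sat(AF ((idle ∧ ¬halt) → (EF halt))) = {Err, Wait, Sync, Req, Busy, Load, Send}
Busy ∈ Sat(AF ((idle ∧ ¬halt) → (EF halt))) = {Err, Wait, Sync, Req, Busy, Load, Send}, so the formula holds at Busy.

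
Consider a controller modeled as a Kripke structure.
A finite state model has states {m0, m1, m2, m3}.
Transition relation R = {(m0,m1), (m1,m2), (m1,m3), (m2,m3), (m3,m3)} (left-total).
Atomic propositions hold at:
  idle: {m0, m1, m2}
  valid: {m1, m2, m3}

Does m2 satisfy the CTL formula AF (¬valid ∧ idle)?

No

Sat(¬valid) = {m0}
Sat(¬valid ∧ idle) = {m0}
AF (¬valid ∧ idle): least fixpoint, start Z0 = {m0}, add states with every successor in Z. Already a fixed point.
Sat(AF (¬valid ∧ idle)) = {m0}
m2 ∉ Sat(AF (¬valid ∧ idle)) = {m0}, so the formula does not hold at m2.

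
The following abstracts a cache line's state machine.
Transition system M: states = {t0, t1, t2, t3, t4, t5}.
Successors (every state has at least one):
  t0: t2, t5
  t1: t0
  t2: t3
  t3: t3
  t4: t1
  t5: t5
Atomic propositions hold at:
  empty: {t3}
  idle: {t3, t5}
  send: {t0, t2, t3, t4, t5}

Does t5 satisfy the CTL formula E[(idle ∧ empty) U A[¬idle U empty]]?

No

Sat(idle ∧ empty) = {t3}
Sat(¬idle) = {t0, t1, t2, t4}
A[¬idle U empty]: least fixpoint, start Z0 = Sat(empty) = {t3}, add states in Sat(¬idle) with every successor in Z. Z1 = {t2, t3}; fixed.
Sat(A[¬idle U empty]) = {t2, t3}
E[(idle ∧ empty) U A[¬idle U empty]]: least fixpoint, start Z0 = Sat(A[¬idle U empty]) = {t2, t3}, add states in Sat(idle ∧ empty) with some successor in Z. Already a fixed point.
Sat(E[(idle ∧ empty) U A[¬idle U empty]]) = {t2, t3}
t5 ∉ Sat(E[(idle ∧ empty) U A[¬idle U empty]]) = {t2, t3}, so the formula does not hold at t5.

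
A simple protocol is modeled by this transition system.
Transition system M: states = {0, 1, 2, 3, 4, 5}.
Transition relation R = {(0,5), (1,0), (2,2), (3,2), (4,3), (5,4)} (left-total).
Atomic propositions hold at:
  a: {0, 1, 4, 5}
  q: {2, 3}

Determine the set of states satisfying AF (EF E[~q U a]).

Sat(~q) = {0, 1, 4, 5}
E[~q U a]: least fixpoint, start Z0 = Sat(a) = {0, 1, 4, 5}, add states in Sat(~q) with some successor in Z. Already a fixed point.
Sat(E[~q U a]) = {0, 1, 4, 5}
EF E[~q U a]: least fixpoint, start Z0 = {0, 1, 4, 5}, add states with some successor in Z. Already a fixed point.
Sat(EF E[~q U a]) = {0, 1, 4, 5}
AF (EF E[~q U a]): least fixpoint, start Z0 = {0, 1, 4, 5}, add states with every successor in Z. Already a fixed point.
Sat(AF (EF E[~q U a])) = {0, 1, 4, 5}

{0, 1, 4, 5}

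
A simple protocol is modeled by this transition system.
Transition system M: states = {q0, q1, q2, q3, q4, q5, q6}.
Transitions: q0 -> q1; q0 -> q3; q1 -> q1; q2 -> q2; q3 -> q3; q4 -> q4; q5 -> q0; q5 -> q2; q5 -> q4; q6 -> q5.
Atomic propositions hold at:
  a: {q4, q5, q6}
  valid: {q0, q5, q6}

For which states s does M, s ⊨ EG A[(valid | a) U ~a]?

{q0, q1, q2, q3}

Sat(valid | a) = {q0, q4, q5, q6}
Sat(~a) = {q0, q1, q2, q3}
A[(valid | a) U ~a]: least fixpoint, start Z0 = Sat(~a) = {q0, q1, q2, q3}, add states in Sat(valid | a) with every successor in Z. Already a fixed point.
Sat(A[(valid | a) U ~a]) = {q0, q1, q2, q3}
EG A[(valid | a) U ~a]: greatest fixpoint, start Z0 = {q0, q1, q2, q3}, keep only states in Sat with some successor in Z. Already a fixed point.
Sat(EG A[(valid | a) U ~a]) = {q0, q1, q2, q3}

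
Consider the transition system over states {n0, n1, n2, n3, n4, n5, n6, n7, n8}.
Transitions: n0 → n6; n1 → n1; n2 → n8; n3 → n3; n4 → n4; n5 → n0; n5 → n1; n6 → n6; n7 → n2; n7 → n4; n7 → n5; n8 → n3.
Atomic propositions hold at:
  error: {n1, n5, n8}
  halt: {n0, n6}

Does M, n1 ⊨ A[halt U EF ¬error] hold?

No

Sat(¬error) = {n0, n2, n3, n4, n6, n7}
EF ¬error: least fixpoint, start Z0 = {n0, n2, n3, n4, n6, n7}, add states with some successor in Z. Z1 = {n0, n2, n3, n4, n5, n6, n7, n8}; fixed.
Sat(EF ¬error) = {n0, n2, n3, n4, n5, n6, n7, n8}
A[halt U EF ¬error]: least fixpoint, start Z0 = Sat(EF ¬error) = {n0, n2, n3, n4, n5, n6, n7, n8}, add states in Sat(halt) with every successor in Z. Already a fixed point.
Sat(A[halt U EF ¬error]) = {n0, n2, n3, n4, n5, n6, n7, n8}
n1 ∉ Sat(A[halt U EF ¬error]) = {n0, n2, n3, n4, n5, n6, n7, n8}, so the formula does not hold at n1.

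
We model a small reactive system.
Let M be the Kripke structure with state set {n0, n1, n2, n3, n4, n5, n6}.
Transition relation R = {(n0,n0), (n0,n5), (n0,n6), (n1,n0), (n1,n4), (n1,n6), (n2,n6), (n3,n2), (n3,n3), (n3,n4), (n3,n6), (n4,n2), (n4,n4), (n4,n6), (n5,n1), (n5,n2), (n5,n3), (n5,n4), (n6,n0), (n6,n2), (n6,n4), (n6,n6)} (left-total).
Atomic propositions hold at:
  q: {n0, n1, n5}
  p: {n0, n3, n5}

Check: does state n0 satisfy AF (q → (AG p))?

No

AG p: greatest fixpoint, start Z0 = {n0, n3, n5}, keep only states in Sat with every successor in Z. Z1 = ∅; fixed.
Sat(AG p) = ∅
Sat(q → (AG p)) = {n2, n3, n4, n6}
AF (q → (AG p)): least fixpoint, start Z0 = {n2, n3, n4, n6}, add states with every successor in Z. Already a fixed point.
Sat(AF (q → (AG p))) = {n2, n3, n4, n6}
n0 ∉ Sat(AF (q → (AG p))) = {n2, n3, n4, n6}, so the formula does not hold at n0.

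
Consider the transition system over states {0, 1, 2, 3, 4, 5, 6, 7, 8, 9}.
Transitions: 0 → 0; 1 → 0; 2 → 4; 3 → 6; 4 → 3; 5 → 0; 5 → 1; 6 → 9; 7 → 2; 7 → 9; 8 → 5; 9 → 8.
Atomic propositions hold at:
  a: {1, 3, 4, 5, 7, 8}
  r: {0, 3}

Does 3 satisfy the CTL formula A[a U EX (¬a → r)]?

No

Sat(¬a) = {0, 2, 6, 9}
Sat(¬a → r) = {0, 1, 3, 4, 5, 7, 8}
Sat(EX (¬a → r)) = {s : some successor in {0, 1, 3, 4, 5, 7, 8}} = {0, 1, 2, 4, 5, 8, 9}
A[a U EX (¬a → r)]: least fixpoint, start Z0 = Sat(EX (¬a → r)) = {0, 1, 2, 4, 5, 8, 9}, add states in Sat(a) with every successor in Z. Z1 = {0, 1, 2, 4, 5, 7, 8, 9}; fixed.
Sat(A[a U EX (¬a → r)]) = {0, 1, 2, 4, 5, 7, 8, 9}
3 ∉ Sat(A[a U EX (¬a → r)]) = {0, 1, 2, 4, 5, 7, 8, 9}, so the formula does not hold at 3.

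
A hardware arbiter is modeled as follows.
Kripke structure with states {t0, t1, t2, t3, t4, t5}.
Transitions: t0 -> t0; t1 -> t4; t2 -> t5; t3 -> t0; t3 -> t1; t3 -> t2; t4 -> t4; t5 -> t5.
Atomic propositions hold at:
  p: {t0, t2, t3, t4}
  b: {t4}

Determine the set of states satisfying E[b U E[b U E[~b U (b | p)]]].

Sat(~b) = {t0, t1, t2, t3, t5}
Sat(b | p) = {t0, t2, t3, t4}
E[~b U (b | p)]: least fixpoint, start Z0 = Sat((b | p)) = {t0, t2, t3, t4}, add states in Sat(~b) with some successor in Z. Z1 = {t0, t1, t2, t3, t4}; fixed.
Sat(E[~b U (b | p)]) = {t0, t1, t2, t3, t4}
E[b U E[~b U (b | p)]]: least fixpoint, start Z0 = Sat(E[~b U (b | p)]) = {t0, t1, t2, t3, t4}, add states in Sat(b) with some successor in Z. Already a fixed point.
Sat(E[b U E[~b U (b | p)]]) = {t0, t1, t2, t3, t4}
E[b U E[b U E[~b U (b | p)]]]: least fixpoint, start Z0 = Sat(E[b U E[~b U (b | p)]]) = {t0, t1, t2, t3, t4}, add states in Sat(b) with some successor in Z. Already a fixed point.
Sat(E[b U E[b U E[~b U (b | p)]]]) = {t0, t1, t2, t3, t4}

{t0, t1, t2, t3, t4}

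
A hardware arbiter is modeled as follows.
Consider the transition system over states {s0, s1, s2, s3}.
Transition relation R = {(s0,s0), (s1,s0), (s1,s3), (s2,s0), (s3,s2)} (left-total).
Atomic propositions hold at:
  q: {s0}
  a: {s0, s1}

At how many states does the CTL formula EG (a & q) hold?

Sat(a & q) = {s0}
EG (a & q): greatest fixpoint, start Z0 = {s0}, keep only states in Sat with some successor in Z. Already a fixed point.
Sat(EG (a & q)) = {s0}
|Sat(EG (a & q))| = |{s0}| = 1.

1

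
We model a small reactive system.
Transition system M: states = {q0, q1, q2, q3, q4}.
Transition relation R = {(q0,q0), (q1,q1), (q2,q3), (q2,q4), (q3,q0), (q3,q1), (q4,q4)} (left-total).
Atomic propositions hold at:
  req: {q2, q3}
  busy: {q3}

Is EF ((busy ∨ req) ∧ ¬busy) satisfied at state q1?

Sat(busy ∨ req) = {q2, q3}
Sat(¬busy) = {q0, q1, q2, q4}
Sat((busy ∨ req) ∧ ¬busy) = {q2}
EF ((busy ∨ req) ∧ ¬busy): least fixpoint, start Z0 = {q2}, add states with some successor in Z. Already a fixed point.
Sat(EF ((busy ∨ req) ∧ ¬busy)) = {q2}
q1 ∉ Sat(EF ((busy ∨ req) ∧ ¬busy)) = {q2}, so the formula does not hold at q1.

No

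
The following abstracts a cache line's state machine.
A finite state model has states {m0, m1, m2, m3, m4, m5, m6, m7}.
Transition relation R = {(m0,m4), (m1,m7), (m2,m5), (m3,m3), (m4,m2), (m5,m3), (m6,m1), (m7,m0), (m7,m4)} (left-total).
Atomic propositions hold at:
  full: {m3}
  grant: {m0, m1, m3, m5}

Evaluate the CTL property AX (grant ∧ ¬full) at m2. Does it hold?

Yes

Sat(¬full) = {m0, m1, m2, m4, m5, m6, m7}
Sat(grant ∧ ¬full) = {m0, m1, m5}
Sat(AX (grant ∧ ¬full)) = {s : every successor in {m0, m1, m5}} = {m2, m6}
m2 ∈ Sat(AX (grant ∧ ¬full)) = {m2, m6}, so the formula holds at m2.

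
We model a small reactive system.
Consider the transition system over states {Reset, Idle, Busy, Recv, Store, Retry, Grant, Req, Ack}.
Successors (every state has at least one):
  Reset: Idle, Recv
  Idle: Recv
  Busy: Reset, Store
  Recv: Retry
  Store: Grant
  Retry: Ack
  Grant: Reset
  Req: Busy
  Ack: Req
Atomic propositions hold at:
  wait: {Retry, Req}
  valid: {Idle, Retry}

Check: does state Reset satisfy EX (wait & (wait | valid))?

Sat(wait | valid) = {Idle, Retry, Req}
Sat(wait & (wait | valid)) = {Retry, Req}
Sat(EX (wait & (wait | valid))) = {s : some successor in {Retry, Req}} = {Recv, Ack}
Reset ∉ Sat(EX (wait & (wait | valid))) = {Recv, Ack}, so the formula does not hold at Reset.

No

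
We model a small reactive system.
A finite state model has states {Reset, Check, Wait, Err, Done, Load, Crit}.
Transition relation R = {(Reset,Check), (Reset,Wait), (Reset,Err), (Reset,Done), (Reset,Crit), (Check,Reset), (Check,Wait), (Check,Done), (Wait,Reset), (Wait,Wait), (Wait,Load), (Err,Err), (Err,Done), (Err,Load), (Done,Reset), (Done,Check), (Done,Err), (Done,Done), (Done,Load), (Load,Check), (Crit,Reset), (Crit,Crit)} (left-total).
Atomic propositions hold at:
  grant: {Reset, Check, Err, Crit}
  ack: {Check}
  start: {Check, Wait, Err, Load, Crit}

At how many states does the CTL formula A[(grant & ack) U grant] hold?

4

Sat(grant & ack) = {Check}
A[(grant & ack) U grant]: least fixpoint, start Z0 = Sat(grant) = {Reset, Check, Err, Crit}, add states in Sat(grant & ack) with every successor in Z. Already a fixed point.
Sat(A[(grant & ack) U grant]) = {Reset, Check, Err, Crit}
|Sat(A[(grant & ack) U grant])| = |{Reset, Check, Err, Crit}| = 4.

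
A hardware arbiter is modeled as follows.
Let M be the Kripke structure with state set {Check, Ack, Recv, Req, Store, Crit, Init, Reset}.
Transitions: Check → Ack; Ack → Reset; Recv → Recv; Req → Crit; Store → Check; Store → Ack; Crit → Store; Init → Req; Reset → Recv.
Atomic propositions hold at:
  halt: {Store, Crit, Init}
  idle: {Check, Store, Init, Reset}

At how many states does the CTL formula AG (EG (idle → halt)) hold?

Sat(idle → halt) = {Ack, Recv, Req, Store, Crit, Init}
EG (idle → halt): greatest fixpoint, start Z0 = {Ack, Recv, Req, Store, Crit, Init}, keep only states in Sat with some successor in Z. Z1 = {Recv, Req, Store, Crit, Init}; Z2 = {Recv, Req, Crit, Init}; Z3 = {Recv, Req, Init}; Z4 = {Recv, Init}; Z5 = {Recv}; fixed.
Sat(EG (idle → halt)) = {Recv}
AG (EG (idle → halt)): greatest fixpoint, start Z0 = {Recv}, keep only states in Sat with every successor in Z. Already a fixed point.
Sat(AG (EG (idle → halt))) = {Recv}
|Sat(AG (EG (idle → halt)))| = |{Recv}| = 1.

1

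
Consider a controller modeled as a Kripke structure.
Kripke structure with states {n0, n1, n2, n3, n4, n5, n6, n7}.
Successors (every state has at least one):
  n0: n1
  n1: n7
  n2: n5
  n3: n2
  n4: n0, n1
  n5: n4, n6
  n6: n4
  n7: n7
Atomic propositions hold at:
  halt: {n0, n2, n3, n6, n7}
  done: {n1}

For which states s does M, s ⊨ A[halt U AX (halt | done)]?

Sat(halt | done) = {n0, n1, n2, n3, n6, n7}
Sat(AX (halt | done)) = {s : every successor in {n0, n1, n2, n3, n6, n7}} = {n0, n1, n3, n4, n7}
A[halt U AX (halt | done)]: least fixpoint, start Z0 = Sat(AX (halt | done)) = {n0, n1, n3, n4, n7}, add states in Sat(halt) with every successor in Z. Z1 = {n0, n1, n3, n4, n6, n7}; fixed.
Sat(A[halt U AX (halt | done)]) = {n0, n1, n3, n4, n6, n7}

{n0, n1, n3, n4, n6, n7}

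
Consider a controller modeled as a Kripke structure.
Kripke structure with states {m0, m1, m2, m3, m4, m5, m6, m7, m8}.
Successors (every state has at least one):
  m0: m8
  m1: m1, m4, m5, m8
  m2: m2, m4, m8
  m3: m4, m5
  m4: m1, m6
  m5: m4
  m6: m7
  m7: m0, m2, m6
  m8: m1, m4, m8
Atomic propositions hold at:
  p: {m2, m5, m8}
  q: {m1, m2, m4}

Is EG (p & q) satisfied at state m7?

Sat(p & q) = {m2}
EG (p & q): greatest fixpoint, start Z0 = {m2}, keep only states in Sat with some successor in Z. Already a fixed point.
Sat(EG (p & q)) = {m2}
m7 ∉ Sat(EG (p & q)) = {m2}, so the formula does not hold at m7.

No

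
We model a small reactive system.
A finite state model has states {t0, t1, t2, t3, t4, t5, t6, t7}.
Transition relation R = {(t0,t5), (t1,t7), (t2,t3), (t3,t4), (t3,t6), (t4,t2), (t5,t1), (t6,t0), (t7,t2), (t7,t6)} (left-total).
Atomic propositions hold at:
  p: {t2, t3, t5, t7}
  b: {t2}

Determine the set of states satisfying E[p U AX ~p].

Sat(~p) = {t0, t1, t4, t6}
Sat(AX ~p) = {s : every successor in {t0, t1, t4, t6}} = {t3, t5, t6}
E[p U AX ~p]: least fixpoint, start Z0 = Sat(AX ~p) = {t3, t5, t6}, add states in Sat(p) with some successor in Z. Z1 = {t2, t3, t5, t6, t7}; fixed.
Sat(E[p U AX ~p]) = {t2, t3, t5, t6, t7}

{t2, t3, t5, t6, t7}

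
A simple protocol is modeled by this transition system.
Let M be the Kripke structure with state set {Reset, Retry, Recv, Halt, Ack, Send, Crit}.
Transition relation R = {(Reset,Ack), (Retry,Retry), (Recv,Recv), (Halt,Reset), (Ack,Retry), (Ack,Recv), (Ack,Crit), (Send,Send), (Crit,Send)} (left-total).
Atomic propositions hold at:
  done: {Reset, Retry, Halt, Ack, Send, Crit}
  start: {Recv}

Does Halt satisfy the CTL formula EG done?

EG done: greatest fixpoint, start Z0 = {Reset, Retry, Halt, Ack, Send, Crit}, keep only states in Sat with some successor in Z. Already a fixed point.
Sat(EG done) = {Reset, Retry, Halt, Ack, Send, Crit}
Halt ∈ Sat(EG done) = {Reset, Retry, Halt, Ack, Send, Crit}, so the formula holds at Halt.

Yes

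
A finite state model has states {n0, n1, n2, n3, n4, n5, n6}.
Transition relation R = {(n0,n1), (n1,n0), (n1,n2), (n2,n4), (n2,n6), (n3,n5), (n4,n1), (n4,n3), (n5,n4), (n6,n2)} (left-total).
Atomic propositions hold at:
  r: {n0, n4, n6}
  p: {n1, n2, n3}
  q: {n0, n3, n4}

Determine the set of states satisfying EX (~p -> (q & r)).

{n0, n1, n2, n4, n5, n6}

Sat(~p) = {n0, n4, n5, n6}
Sat(q & r) = {n0, n4}
Sat(~p -> (q & r)) = {n0, n1, n2, n3, n4}
Sat(EX (~p -> (q & r))) = {s : some successor in {n0, n1, n2, n3, n4}} = {n0, n1, n2, n4, n5, n6}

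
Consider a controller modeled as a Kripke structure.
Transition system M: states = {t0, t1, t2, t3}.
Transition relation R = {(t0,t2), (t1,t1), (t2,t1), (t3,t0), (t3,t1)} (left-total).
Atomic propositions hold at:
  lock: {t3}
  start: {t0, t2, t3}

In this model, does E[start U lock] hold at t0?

E[start U lock]: least fixpoint, start Z0 = Sat(lock) = {t3}, add states in Sat(start) with some successor in Z. Already a fixed point.
Sat(E[start U lock]) = {t3}
t0 ∉ Sat(E[start U lock]) = {t3}, so the formula does not hold at t0.

No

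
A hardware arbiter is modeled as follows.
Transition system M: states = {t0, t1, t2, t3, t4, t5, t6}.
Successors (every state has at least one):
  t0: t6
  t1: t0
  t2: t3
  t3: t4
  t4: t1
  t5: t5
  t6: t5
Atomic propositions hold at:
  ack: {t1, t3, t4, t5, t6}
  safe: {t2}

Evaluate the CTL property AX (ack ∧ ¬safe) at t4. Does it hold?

Sat(¬safe) = {t0, t1, t3, t4, t5, t6}
Sat(ack ∧ ¬safe) = {t1, t3, t4, t5, t6}
Sat(AX (ack ∧ ¬safe)) = {s : every successor in {t1, t3, t4, t5, t6}} = {t0, t2, t3, t4, t5, t6}
t4 ∈ Sat(AX (ack ∧ ¬safe)) = {t0, t2, t3, t4, t5, t6}, so the formula holds at t4.

Yes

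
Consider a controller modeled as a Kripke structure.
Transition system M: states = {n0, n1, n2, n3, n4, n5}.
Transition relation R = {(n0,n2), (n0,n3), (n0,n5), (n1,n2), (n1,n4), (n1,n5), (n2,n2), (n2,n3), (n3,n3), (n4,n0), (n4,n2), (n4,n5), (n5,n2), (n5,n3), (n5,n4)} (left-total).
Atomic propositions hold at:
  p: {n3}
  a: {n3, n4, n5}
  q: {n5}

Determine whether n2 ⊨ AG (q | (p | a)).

No

Sat(p | a) = {n3, n4, n5}
Sat(q | (p | a)) = {n3, n4, n5}
AG (q | (p | a)): greatest fixpoint, start Z0 = {n3, n4, n5}, keep only states in Sat with every successor in Z. Z1 = {n3}; fixed.
Sat(AG (q | (p | a))) = {n3}
n2 ∉ Sat(AG (q | (p | a))) = {n3}, so the formula does not hold at n2.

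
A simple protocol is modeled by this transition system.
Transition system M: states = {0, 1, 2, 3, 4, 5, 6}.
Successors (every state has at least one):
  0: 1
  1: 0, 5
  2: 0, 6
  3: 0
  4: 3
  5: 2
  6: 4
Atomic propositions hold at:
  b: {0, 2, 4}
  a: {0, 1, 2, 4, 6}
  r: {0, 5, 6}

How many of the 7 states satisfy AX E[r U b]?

5

E[r U b]: least fixpoint, start Z0 = Sat(b) = {0, 2, 4}, add states in Sat(r) with some successor in Z. Z1 = {0, 2, 4, 5, 6}; fixed.
Sat(E[r U b]) = {0, 2, 4, 5, 6}
Sat(AX E[r U b]) = {s : every successor in {0, 2, 4, 5, 6}} = {1, 2, 3, 5, 6}
|Sat(AX E[r U b])| = |{1, 2, 3, 5, 6}| = 5.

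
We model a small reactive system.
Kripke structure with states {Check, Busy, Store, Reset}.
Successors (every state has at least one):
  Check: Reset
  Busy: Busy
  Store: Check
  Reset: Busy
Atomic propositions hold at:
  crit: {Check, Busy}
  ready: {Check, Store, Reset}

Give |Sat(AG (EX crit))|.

2

Sat(EX crit) = {s : some successor in {Check, Busy}} = {Busy, Store, Reset}
AG (EX crit): greatest fixpoint, start Z0 = {Busy, Store, Reset}, keep only states in Sat with every successor in Z. Z1 = {Busy, Reset}; fixed.
Sat(AG (EX crit)) = {Busy, Reset}
|Sat(AG (EX crit))| = |{Busy, Reset}| = 2.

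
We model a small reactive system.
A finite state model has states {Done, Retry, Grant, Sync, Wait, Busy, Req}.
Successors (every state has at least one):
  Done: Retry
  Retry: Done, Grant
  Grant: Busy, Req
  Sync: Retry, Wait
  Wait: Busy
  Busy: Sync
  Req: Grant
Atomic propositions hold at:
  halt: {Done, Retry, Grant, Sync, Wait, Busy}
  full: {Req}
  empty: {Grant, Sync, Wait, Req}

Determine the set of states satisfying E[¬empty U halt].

{Done, Retry, Grant, Sync, Wait, Busy}

Sat(¬empty) = {Done, Retry, Busy}
E[¬empty U halt]: least fixpoint, start Z0 = Sat(halt) = {Done, Retry, Grant, Sync, Wait, Busy}, add states in Sat(¬empty) with some successor in Z. Already a fixed point.
Sat(E[¬empty U halt]) = {Done, Retry, Grant, Sync, Wait, Busy}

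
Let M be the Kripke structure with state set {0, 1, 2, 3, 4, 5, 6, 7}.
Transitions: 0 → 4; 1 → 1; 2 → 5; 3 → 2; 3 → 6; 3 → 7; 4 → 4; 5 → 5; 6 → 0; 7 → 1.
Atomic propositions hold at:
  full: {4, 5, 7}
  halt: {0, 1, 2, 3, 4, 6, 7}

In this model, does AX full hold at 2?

Yes

Sat(AX full) = {s : every successor in {4, 5, 7}} = {0, 2, 4, 5}
2 ∈ Sat(AX full) = {0, 2, 4, 5}, so the formula holds at 2.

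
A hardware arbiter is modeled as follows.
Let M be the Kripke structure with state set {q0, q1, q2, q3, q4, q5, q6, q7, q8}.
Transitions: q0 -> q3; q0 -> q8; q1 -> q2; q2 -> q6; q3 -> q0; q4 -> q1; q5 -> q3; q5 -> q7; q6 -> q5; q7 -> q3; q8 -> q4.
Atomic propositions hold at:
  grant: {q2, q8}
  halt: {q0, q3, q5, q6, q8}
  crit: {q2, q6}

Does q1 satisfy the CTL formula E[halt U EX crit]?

Yes

Sat(EX crit) = {s : some successor in {q2, q6}} = {q1, q2}
E[halt U EX crit]: least fixpoint, start Z0 = Sat(EX crit) = {q1, q2}, add states in Sat(halt) with some successor in Z. Already a fixed point.
Sat(E[halt U EX crit]) = {q1, q2}
q1 ∈ Sat(E[halt U EX crit]) = {q1, q2}, so the formula holds at q1.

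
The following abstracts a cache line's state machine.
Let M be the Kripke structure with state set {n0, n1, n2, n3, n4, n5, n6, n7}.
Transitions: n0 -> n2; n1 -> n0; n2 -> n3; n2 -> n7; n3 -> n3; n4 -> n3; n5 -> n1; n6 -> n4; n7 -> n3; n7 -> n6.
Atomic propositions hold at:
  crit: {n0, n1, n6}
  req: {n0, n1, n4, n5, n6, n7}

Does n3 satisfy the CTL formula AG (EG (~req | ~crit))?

Sat(~req) = {n2, n3}
Sat(~crit) = {n2, n3, n4, n5, n7}
Sat(~req | ~crit) = {n2, n3, n4, n5, n7}
EG (~req | ~crit): greatest fixpoint, start Z0 = {n2, n3, n4, n5, n7}, keep only states in Sat with some successor in Z. Z1 = {n2, n3, n4, n7}; fixed.
Sat(EG (~req | ~crit)) = {n2, n3, n4, n7}
AG (EG (~req | ~crit)): greatest fixpoint, start Z0 = {n2, n3, n4, n7}, keep only states in Sat with every successor in Z. Z1 = {n2, n3, n4}; Z2 = {n3, n4}; fixed.
Sat(AG (EG (~req | ~crit))) = {n3, n4}
n3 ∈ Sat(AG (EG (~req | ~crit))) = {n3, n4}, so the formula holds at n3.

Yes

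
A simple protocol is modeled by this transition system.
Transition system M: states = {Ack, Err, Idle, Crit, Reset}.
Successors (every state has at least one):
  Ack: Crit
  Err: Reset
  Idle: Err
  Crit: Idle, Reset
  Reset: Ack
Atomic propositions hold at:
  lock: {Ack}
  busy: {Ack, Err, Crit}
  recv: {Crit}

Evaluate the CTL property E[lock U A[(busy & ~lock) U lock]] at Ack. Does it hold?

Yes

Sat(~lock) = {Err, Idle, Crit, Reset}
Sat(busy & ~lock) = {Err, Crit}
A[(busy & ~lock) U lock]: least fixpoint, start Z0 = Sat(lock) = {Ack}, add states in Sat(busy & ~lock) with every successor in Z. Already a fixed point.
Sat(A[(busy & ~lock) U lock]) = {Ack}
E[lock U A[(busy & ~lock) U lock]]: least fixpoint, start Z0 = Sat(A[(busy & ~lock) U lock]) = {Ack}, add states in Sat(lock) with some successor in Z. Already a fixed point.
Sat(E[lock U A[(busy & ~lock) U lock]]) = {Ack}
Ack ∈ Sat(E[lock U A[(busy & ~lock) U lock]]) = {Ack}, so the formula holds at Ack.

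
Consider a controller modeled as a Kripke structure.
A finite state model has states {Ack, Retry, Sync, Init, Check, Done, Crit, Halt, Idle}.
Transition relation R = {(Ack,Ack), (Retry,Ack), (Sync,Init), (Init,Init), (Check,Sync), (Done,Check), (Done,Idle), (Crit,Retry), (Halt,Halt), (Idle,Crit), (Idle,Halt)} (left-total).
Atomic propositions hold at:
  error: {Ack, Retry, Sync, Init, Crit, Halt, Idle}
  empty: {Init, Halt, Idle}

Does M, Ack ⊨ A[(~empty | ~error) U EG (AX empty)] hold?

No

Sat(~empty) = {Ack, Retry, Sync, Check, Done, Crit}
Sat(~error) = {Check, Done}
Sat(~empty | ~error) = {Ack, Retry, Sync, Check, Done, Crit}
Sat(AX empty) = {s : every successor in {Init, Halt, Idle}} = {Sync, Init, Halt}
EG (AX empty): greatest fixpoint, start Z0 = {Sync, Init, Halt}, keep only states in Sat with some successor in Z. Already a fixed point.
Sat(EG (AX empty)) = {Sync, Init, Halt}
A[(~empty | ~error) U EG (AX empty)]: least fixpoint, start Z0 = Sat(EG (AX empty)) = {Sync, Init, Halt}, add states in Sat(~empty | ~error) with every successor in Z. Z1 = {Sync, Init, Check, Halt}; fixed.
Sat(A[(~empty | ~error) U EG (AX empty)]) = {Sync, Init, Check, Halt}
Ack ∉ Sat(A[(~empty | ~error) U EG (AX empty)]) = {Sync, Init, Check, Halt}, so the formula does not hold at Ack.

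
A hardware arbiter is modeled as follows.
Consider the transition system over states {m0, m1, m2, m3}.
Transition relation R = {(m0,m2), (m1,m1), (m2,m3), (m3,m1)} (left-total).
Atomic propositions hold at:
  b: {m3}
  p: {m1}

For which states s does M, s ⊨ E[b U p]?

E[b U p]: least fixpoint, start Z0 = Sat(p) = {m1}, add states in Sat(b) with some successor in Z. Z1 = {m1, m3}; fixed.
Sat(E[b U p]) = {m1, m3}

{m1, m3}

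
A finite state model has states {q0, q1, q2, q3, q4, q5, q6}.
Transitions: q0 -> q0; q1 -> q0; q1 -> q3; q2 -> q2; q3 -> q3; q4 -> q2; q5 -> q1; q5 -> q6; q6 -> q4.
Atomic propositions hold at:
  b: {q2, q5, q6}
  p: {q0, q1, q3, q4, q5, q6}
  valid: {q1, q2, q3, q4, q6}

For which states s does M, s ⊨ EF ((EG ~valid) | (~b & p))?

{q0, q1, q3, q4, q5, q6}

Sat(~valid) = {q0, q5}
EG ~valid: greatest fixpoint, start Z0 = {q0, q5}, keep only states in Sat with some successor in Z. Z1 = {q0}; fixed.
Sat(EG ~valid) = {q0}
Sat(~b) = {q0, q1, q3, q4}
Sat(~b & p) = {q0, q1, q3, q4}
Sat((EG ~valid) | (~b & p)) = {q0, q1, q3, q4}
EF ((EG ~valid) | (~b & p)): least fixpoint, start Z0 = {q0, q1, q3, q4}, add states with some successor in Z. Z1 = {q0, q1, q3, q4, q5, q6}; fixed.
Sat(EF ((EG ~valid) | (~b & p))) = {q0, q1, q3, q4, q5, q6}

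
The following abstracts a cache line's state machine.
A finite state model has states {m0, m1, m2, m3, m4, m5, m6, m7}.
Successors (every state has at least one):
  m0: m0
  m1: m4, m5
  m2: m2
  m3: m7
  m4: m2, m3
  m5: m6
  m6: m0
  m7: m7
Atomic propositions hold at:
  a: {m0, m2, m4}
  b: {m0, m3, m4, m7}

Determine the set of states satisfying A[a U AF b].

{m0, m1, m3, m4, m5, m6, m7}

AF b: least fixpoint, start Z0 = {m0, m3, m4, m7}, add states with every successor in Z. Z1 = {m0, m3, m4, m6, m7}; Z2 = {m0, m3, m4, m5, m6, m7}; Z3 = {m0, m1, m3, m4, m5, m6, m7}; fixed.
Sat(AF b) = {m0, m1, m3, m4, m5, m6, m7}
A[a U AF b]: least fixpoint, start Z0 = Sat(AF b) = {m0, m1, m3, m4, m5, m6, m7}, add states in Sat(a) with every successor in Z. Already a fixed point.
Sat(A[a U AF b]) = {m0, m1, m3, m4, m5, m6, m7}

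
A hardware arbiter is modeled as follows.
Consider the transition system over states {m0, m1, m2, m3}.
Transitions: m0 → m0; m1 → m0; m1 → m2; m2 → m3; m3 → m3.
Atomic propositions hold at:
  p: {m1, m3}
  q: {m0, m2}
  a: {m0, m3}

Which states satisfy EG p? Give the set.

EG p: greatest fixpoint, start Z0 = {m1, m3}, keep only states in Sat with some successor in Z. Z1 = {m3}; fixed.
Sat(EG p) = {m3}

{m3}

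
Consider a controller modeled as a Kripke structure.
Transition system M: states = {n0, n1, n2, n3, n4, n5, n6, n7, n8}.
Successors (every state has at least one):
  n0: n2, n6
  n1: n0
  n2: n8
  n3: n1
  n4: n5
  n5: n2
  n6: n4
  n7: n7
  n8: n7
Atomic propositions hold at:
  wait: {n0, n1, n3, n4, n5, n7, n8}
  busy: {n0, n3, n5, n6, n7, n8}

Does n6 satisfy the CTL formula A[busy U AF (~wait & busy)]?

Sat(~wait) = {n2, n6}
Sat(~wait & busy) = {n6}
AF (~wait & busy): least fixpoint, start Z0 = {n6}, add states with every successor in Z. Already a fixed point.
Sat(AF (~wait & busy)) = {n6}
A[busy U AF (~wait & busy)]: least fixpoint, start Z0 = Sat(AF (~wait & busy)) = {n6}, add states in Sat(busy) with every successor in Z. Already a fixed point.
Sat(A[busy U AF (~wait & busy)]) = {n6}
n6 ∈ Sat(A[busy U AF (~wait & busy)]) = {n6}, so the formula holds at n6.

Yes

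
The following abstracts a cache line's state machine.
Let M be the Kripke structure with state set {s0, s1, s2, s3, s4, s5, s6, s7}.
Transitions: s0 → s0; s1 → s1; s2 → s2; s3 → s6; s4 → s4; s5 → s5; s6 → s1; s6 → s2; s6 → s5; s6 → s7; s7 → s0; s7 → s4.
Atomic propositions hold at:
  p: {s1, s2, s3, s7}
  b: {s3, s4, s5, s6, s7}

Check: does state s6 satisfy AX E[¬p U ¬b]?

No

Sat(¬p) = {s0, s4, s5, s6}
Sat(¬b) = {s0, s1, s2}
E[¬p U ¬b]: least fixpoint, start Z0 = Sat(¬b) = {s0, s1, s2}, add states in Sat(¬p) with some successor in Z. Z1 = {s0, s1, s2, s6}; fixed.
Sat(E[¬p U ¬b]) = {s0, s1, s2, s6}
Sat(AX E[¬p U ¬b]) = {s : every successor in {s0, s1, s2, s6}} = {s0, s1, s2, s3}
s6 ∉ Sat(AX E[¬p U ¬b]) = {s0, s1, s2, s3}, so the formula does not hold at s6.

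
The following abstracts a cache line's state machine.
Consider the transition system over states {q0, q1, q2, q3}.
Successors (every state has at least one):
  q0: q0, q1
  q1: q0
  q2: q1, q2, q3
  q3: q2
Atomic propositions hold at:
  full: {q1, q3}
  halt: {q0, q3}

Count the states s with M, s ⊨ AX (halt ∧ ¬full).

Sat(¬full) = {q0, q2}
Sat(halt ∧ ¬full) = {q0}
Sat(AX (halt ∧ ¬full)) = {s : every successor in {q0}} = {q1}
|Sat(AX (halt ∧ ¬full))| = |{q1}| = 1.

1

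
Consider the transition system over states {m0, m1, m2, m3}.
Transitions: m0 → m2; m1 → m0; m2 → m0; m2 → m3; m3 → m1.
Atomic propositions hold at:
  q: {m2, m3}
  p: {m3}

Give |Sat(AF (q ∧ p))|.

Sat(q ∧ p) = {m3}
AF (q ∧ p): least fixpoint, start Z0 = {m3}, add states with every successor in Z. Already a fixed point.
Sat(AF (q ∧ p)) = {m3}
|Sat(AF (q ∧ p))| = |{m3}| = 1.

1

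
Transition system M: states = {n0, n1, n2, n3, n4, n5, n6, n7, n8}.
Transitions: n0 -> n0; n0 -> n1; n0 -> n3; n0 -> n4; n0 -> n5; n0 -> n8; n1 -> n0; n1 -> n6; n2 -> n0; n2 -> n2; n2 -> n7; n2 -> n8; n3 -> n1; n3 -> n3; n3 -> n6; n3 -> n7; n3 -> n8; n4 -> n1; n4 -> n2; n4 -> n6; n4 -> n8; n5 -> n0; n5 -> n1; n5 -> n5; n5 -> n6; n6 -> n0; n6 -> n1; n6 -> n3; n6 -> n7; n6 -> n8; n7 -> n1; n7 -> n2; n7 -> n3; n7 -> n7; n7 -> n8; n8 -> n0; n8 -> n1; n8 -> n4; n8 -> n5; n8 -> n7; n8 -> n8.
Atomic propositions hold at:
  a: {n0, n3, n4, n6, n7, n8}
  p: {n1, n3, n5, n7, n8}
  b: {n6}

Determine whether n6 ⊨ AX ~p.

Sat(~p) = {n0, n2, n4, n6}
Sat(AX ~p) = {s : every successor in {n0, n2, n4, n6}} = {n1}
n6 ∉ Sat(AX ~p) = {n1}, so the formula does not hold at n6.

No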